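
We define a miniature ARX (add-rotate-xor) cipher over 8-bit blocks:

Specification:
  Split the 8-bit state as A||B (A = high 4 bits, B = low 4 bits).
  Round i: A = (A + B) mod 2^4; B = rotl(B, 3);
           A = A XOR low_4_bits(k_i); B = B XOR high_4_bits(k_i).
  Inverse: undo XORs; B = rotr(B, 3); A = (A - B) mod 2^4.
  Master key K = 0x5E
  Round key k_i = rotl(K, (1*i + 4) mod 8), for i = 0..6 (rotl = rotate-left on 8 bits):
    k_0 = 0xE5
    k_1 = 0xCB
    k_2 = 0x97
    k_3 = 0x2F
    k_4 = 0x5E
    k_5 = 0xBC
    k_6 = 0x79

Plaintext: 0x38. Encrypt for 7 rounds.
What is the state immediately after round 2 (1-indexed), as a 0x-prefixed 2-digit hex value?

0x39

s_0 = plaintext = 0x38
s_1 = Round(s_0, k_0) = 0xEA
s_2 = Round(s_1, k_1) = 0x39
s_3 = Round(s_2, k_2) = 0xB5
s_4 = Round(s_3, k_3) = 0xF8
s_5 = Round(s_4, k_4) = 0x91
s_6 = Round(s_5, k_5) = 0x63
s_7 = Round(s_6, k_6) = 0x0E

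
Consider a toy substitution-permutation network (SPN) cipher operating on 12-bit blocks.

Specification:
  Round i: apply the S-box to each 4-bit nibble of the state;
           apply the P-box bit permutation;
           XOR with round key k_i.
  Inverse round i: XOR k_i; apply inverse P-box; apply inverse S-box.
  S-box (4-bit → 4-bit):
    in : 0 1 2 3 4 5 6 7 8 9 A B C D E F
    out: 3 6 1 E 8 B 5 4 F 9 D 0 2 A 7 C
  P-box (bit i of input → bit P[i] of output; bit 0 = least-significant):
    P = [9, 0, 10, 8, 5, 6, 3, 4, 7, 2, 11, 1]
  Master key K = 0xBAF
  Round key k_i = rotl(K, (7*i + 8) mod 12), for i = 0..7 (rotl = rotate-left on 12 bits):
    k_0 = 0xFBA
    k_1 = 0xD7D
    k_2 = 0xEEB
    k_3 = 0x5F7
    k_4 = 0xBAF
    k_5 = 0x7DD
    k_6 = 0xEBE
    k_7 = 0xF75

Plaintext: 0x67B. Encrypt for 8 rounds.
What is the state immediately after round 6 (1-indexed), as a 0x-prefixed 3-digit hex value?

s_0 = plaintext = 0x67B
s_1 = Round(s_0, k_0) = 0x732
s_2 = Round(s_1, k_1) = 0x725
s_3 = Round(s_2, k_2) = 0x5CA
s_4 = Round(s_3, k_3) = 0x231
s_5 = Round(s_4, k_4) = 0xF76
s_6 = Round(s_5, k_5) = 0x9D7
s_7 = Round(s_6, k_6) = 0xA6C
s_8 = Round(s_7, k_7) = 0x7DE

0x9D7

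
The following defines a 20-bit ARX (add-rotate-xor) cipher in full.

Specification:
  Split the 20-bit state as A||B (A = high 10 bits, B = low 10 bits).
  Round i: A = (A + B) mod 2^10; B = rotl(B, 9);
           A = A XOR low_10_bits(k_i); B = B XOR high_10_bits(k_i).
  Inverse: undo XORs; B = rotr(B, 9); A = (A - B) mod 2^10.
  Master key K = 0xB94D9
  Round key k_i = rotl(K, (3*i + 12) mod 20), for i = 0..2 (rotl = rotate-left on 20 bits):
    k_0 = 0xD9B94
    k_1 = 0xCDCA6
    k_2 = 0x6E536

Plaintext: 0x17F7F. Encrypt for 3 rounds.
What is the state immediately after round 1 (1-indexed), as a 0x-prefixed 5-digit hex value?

0x128D9

s_0 = plaintext = 0x17F7F
s_1 = Round(s_0, k_0) = 0x128D9
s_2 = Round(s_1, k_1) = 0x6155B
s_3 = Round(s_2, k_2) = 0xF5B14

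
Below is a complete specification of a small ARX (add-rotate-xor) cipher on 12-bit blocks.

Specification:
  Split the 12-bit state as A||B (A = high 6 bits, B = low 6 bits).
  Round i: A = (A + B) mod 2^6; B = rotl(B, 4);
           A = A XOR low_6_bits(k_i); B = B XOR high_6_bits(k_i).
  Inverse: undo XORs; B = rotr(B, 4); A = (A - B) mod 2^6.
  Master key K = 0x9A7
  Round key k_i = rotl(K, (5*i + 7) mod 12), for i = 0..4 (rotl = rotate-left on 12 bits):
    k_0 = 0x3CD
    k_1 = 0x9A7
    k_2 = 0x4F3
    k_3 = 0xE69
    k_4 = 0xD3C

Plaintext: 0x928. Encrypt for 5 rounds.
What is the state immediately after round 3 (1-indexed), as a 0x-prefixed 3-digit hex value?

s_0 = plaintext = 0x928
s_1 = Round(s_0, k_0) = 0x045
s_2 = Round(s_1, k_1) = 0x877
s_3 = Round(s_2, k_2) = 0xAEE
s_4 = Round(s_3, k_3) = 0xC12
s_5 = Round(s_4, k_4) = 0xF90

0xAEE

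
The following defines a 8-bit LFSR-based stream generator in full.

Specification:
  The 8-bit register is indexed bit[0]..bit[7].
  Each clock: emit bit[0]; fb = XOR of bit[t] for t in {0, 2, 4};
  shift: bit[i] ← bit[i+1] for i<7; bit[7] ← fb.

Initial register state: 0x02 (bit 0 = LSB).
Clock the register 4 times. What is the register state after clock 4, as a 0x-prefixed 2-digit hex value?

0x20

reg_0 = 0x02
clock 1: out=0, reg = 0x01
clock 2: out=1, reg = 0x80
clock 3: out=0, reg = 0x40
clock 4: out=0, reg = 0x20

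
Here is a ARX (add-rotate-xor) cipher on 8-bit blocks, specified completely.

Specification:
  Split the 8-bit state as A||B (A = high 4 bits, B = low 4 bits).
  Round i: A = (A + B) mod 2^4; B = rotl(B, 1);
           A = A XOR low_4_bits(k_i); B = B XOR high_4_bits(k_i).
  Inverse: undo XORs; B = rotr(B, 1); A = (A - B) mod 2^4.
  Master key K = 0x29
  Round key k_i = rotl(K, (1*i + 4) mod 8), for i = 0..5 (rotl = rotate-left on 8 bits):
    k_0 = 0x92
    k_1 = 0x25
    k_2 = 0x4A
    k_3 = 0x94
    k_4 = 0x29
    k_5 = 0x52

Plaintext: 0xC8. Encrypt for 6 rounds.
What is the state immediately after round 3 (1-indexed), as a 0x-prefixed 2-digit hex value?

0x42

s_0 = plaintext = 0xC8
s_1 = Round(s_0, k_0) = 0x68
s_2 = Round(s_1, k_1) = 0xB3
s_3 = Round(s_2, k_2) = 0x42
s_4 = Round(s_3, k_3) = 0x2D
s_5 = Round(s_4, k_4) = 0x69
s_6 = Round(s_5, k_5) = 0xD6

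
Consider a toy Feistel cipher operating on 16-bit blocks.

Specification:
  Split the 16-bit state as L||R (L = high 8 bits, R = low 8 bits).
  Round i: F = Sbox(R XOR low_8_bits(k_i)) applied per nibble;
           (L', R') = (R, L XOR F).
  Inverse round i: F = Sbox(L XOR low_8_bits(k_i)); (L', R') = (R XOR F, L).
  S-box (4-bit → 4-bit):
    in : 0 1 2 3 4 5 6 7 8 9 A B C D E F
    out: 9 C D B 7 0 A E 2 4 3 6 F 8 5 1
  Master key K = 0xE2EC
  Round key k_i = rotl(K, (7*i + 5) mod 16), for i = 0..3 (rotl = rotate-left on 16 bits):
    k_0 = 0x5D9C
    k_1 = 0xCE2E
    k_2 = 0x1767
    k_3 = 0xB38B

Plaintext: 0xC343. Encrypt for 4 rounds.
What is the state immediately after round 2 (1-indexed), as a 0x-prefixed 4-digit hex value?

s_0 = plaintext = 0xC343
s_1 = Round(s_0, k_0) = 0x4342
s_2 = Round(s_1, k_1) = 0x42EC
s_3 = Round(s_2, k_2) = 0xEC64
s_4 = Round(s_3, k_3) = 0x64BD

0x42EC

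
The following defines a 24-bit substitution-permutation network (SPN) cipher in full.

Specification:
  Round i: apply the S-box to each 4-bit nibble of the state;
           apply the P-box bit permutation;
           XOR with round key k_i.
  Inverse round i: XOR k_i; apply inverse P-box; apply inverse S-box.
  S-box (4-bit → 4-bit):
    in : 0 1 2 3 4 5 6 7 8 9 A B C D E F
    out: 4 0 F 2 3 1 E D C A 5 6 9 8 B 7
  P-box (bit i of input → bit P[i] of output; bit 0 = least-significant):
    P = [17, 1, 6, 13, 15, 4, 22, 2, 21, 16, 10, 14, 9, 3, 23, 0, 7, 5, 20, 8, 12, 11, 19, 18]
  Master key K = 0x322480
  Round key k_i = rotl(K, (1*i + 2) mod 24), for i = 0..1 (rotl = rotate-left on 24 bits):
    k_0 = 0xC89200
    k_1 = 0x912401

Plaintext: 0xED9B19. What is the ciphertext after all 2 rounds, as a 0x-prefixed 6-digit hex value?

0x743343

s_0 = plaintext = 0xED9B19
s_1 = Round(s_0, k_0) = 0xCDAF0B
s_2 = Round(s_1, k_1) = 0x743343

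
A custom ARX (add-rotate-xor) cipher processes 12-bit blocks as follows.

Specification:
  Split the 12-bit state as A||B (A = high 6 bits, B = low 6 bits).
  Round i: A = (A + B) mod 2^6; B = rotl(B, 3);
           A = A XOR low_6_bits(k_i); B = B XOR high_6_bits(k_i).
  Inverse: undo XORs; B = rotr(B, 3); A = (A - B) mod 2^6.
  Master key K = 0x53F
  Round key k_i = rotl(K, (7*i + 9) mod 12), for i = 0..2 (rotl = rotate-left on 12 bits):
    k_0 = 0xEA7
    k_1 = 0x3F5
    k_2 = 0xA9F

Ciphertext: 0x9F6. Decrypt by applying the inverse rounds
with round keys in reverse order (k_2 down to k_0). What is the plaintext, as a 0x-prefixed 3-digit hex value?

0x87B

s_0 = ciphertext = 0x9F6
s_1 = InvRound(s_0, k_2) = 0x563
s_2 = InvRound(s_1, k_1) = 0xEE5
s_3 = InvRound(s_2, k_0) = 0x87B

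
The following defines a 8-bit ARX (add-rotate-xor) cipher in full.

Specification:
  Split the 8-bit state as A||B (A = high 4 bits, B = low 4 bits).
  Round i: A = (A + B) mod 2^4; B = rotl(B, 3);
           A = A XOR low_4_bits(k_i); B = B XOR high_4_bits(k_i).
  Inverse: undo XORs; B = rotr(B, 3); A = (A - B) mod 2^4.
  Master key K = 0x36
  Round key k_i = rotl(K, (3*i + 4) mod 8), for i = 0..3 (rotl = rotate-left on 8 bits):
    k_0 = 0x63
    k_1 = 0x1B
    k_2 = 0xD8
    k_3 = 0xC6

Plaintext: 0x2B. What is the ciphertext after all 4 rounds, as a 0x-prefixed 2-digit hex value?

0x71

s_0 = plaintext = 0x2B
s_1 = Round(s_0, k_0) = 0xEB
s_2 = Round(s_1, k_1) = 0x2C
s_3 = Round(s_2, k_2) = 0x6B
s_4 = Round(s_3, k_3) = 0x71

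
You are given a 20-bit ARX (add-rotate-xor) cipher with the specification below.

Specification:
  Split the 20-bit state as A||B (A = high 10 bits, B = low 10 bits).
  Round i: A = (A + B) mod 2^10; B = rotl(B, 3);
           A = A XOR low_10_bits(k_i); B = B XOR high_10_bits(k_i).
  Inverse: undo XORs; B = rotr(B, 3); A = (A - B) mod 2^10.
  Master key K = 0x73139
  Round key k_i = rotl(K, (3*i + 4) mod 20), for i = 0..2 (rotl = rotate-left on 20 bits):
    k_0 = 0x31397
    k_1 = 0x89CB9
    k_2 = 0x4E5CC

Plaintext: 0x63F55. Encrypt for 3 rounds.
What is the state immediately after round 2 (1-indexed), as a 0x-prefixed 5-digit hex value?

0x59173

s_0 = plaintext = 0x63F55
s_1 = Round(s_0, k_0) = 0xDCE6A
s_2 = Round(s_1, k_1) = 0x59173
s_3 = Round(s_2, k_2) = 0xC6EA3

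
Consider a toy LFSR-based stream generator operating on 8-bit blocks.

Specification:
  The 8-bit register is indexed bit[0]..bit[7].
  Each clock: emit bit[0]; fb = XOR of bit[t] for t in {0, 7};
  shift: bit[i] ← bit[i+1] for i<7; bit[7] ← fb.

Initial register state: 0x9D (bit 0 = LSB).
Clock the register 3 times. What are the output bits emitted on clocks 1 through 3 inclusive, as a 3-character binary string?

101

reg_0 = 0x9D
clock 1: out=1, reg = 0x4E
clock 2: out=0, reg = 0x27
clock 3: out=1, reg = 0x93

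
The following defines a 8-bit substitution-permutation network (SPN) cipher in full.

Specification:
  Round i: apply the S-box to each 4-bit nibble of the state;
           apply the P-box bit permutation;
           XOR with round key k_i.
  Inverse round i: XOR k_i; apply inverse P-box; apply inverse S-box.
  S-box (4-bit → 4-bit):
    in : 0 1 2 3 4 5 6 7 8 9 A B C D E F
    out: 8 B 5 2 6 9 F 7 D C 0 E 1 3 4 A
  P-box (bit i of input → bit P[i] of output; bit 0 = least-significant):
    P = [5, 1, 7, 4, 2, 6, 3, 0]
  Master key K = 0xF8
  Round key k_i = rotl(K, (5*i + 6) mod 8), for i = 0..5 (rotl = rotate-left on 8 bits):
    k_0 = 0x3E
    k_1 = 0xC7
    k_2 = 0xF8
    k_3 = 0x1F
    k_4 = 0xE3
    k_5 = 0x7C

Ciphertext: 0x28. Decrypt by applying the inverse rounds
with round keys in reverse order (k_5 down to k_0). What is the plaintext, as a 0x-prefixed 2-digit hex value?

s_0 = ciphertext = 0x28
s_1 = InvRound(s_0, k_5) = 0xD0
s_2 = InvRound(s_1, k_4) = 0x01
s_3 = InvRound(s_2, k_3) = 0x2F
s_4 = InvRound(s_3, k_2) = 0x1B
s_5 = InvRound(s_4, k_1) = 0x79
s_6 = InvRound(s_5, k_0) = 0x13

0x13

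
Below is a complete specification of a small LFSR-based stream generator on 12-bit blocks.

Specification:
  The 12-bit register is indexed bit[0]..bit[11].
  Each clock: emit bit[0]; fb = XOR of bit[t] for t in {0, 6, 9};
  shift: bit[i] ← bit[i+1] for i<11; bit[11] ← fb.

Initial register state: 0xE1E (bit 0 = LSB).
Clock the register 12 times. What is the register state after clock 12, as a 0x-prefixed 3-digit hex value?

0xD29

reg_0 = 0xE1E
clock 1: out=0, reg = 0xF0F
clock 2: out=1, reg = 0x787
clock 3: out=1, reg = 0x3C3
clock 4: out=1, reg = 0x9E1
clock 5: out=1, reg = 0x4F0
clock 6: out=0, reg = 0xA78
clock 7: out=0, reg = 0x53C
clock 8: out=0, reg = 0x29E
clock 9: out=0, reg = 0x94F
clock 10: out=1, reg = 0x4A7
clock 11: out=1, reg = 0xA53
clock 12: out=1, reg = 0xD29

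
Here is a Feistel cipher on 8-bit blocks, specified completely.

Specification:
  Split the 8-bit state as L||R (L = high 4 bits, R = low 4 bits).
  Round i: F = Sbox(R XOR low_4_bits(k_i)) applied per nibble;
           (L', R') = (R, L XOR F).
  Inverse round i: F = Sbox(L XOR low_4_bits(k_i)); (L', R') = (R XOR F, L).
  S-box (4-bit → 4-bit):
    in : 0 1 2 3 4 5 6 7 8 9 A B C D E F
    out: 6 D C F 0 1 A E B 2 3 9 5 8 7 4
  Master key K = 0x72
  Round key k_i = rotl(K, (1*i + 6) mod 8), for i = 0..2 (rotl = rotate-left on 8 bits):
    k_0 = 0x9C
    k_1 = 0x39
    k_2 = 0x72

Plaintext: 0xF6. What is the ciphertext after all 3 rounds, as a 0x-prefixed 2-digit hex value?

0x7D

s_0 = plaintext = 0xF6
s_1 = Round(s_0, k_0) = 0x6C
s_2 = Round(s_1, k_1) = 0xC7
s_3 = Round(s_2, k_2) = 0x7D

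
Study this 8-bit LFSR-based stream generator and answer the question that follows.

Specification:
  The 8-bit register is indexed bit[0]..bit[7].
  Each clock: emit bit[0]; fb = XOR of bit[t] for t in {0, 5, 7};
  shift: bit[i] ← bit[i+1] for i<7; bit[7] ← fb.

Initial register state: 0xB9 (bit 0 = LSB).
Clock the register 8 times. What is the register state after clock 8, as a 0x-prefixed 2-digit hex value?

reg_0 = 0xB9
clock 1: out=1, reg = 0xDC
clock 2: out=0, reg = 0xEE
clock 3: out=0, reg = 0x77
clock 4: out=1, reg = 0x3B
clock 5: out=1, reg = 0x1D
clock 6: out=1, reg = 0x8E
clock 7: out=0, reg = 0xC7
clock 8: out=1, reg = 0x63

0x63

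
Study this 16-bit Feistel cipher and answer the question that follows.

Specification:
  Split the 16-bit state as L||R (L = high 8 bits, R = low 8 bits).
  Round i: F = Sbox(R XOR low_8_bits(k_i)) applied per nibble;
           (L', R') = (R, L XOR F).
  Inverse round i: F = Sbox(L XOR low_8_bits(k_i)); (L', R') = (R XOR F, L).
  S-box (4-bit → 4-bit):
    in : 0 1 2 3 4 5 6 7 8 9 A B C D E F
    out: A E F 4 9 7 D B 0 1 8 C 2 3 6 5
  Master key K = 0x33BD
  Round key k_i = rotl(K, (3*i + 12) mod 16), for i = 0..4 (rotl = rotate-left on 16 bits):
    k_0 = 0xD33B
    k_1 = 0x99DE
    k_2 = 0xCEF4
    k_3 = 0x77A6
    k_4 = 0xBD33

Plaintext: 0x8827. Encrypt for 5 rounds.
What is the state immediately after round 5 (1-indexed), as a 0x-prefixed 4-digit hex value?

s_0 = plaintext = 0x8827
s_1 = Round(s_0, k_0) = 0x276A
s_2 = Round(s_1, k_1) = 0x6AEE
s_3 = Round(s_2, k_2) = 0xEE82
s_4 = Round(s_3, k_3) = 0x8217
s_5 = Round(s_4, k_4) = 0x177B

0x177B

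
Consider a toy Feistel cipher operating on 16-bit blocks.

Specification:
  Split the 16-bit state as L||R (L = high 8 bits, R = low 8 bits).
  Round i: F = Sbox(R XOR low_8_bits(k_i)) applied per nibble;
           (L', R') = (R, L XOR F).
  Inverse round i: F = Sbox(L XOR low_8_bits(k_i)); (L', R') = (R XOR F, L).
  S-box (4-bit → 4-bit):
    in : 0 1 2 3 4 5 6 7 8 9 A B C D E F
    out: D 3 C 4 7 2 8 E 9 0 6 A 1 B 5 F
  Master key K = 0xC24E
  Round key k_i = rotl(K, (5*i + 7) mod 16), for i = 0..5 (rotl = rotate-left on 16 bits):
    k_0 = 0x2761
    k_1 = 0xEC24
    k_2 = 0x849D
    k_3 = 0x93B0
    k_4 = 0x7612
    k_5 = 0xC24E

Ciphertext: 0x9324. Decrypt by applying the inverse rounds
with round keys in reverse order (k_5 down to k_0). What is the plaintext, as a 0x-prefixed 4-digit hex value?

0xAD4E

s_0 = ciphertext = 0x9324
s_1 = InvRound(s_0, k_5) = 0x9F93
s_2 = InvRound(s_1, k_4) = 0x089F
s_3 = InvRound(s_2, k_3) = 0x3608
s_4 = InvRound(s_3, k_2) = 0x6236
s_5 = InvRound(s_4, k_1) = 0x4E62
s_6 = InvRound(s_5, k_0) = 0xAD4E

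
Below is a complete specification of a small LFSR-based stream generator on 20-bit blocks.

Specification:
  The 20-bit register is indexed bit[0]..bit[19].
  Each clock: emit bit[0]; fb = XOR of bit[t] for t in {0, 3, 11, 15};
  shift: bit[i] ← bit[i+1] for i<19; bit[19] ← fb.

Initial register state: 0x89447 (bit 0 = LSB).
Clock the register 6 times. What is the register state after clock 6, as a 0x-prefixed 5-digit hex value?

reg_0 = 0x89447
clock 1: out=1, reg = 0x44A23
clock 2: out=1, reg = 0x22511
clock 3: out=1, reg = 0x91288
clock 4: out=0, reg = 0xC8944
clock 5: out=0, reg = 0x644A2
clock 6: out=0, reg = 0x32251

0x32251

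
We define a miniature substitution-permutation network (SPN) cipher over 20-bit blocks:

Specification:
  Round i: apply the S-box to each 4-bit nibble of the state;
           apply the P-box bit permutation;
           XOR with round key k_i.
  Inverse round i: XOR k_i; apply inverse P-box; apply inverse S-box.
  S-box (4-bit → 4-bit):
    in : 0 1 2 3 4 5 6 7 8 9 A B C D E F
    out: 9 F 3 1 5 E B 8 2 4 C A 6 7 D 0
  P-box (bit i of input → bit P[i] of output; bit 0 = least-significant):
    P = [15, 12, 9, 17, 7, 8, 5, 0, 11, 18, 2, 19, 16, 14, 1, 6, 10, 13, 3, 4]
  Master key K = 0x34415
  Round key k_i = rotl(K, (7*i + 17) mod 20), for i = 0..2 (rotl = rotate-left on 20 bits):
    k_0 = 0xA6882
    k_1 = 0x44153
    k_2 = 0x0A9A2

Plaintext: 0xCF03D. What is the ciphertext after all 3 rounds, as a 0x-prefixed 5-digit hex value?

0x36C02

s_0 = plaintext = 0xCF03D
s_1 = Round(s_0, k_0) = 0x2D20A
s_2 = Round(s_1, k_1) = 0x32FD0
s_3 = Round(s_2, k_2) = 0x36C02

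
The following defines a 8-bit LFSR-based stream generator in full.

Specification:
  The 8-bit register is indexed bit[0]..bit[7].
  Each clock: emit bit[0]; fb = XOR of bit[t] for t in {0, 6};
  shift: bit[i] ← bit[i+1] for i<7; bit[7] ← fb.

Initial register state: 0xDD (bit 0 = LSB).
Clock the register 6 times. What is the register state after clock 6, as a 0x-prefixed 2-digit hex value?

reg_0 = 0xDD
clock 1: out=1, reg = 0x6E
clock 2: out=0, reg = 0xB7
clock 3: out=1, reg = 0xDB
clock 4: out=1, reg = 0x6D
clock 5: out=1, reg = 0x36
clock 6: out=0, reg = 0x1B

0x1B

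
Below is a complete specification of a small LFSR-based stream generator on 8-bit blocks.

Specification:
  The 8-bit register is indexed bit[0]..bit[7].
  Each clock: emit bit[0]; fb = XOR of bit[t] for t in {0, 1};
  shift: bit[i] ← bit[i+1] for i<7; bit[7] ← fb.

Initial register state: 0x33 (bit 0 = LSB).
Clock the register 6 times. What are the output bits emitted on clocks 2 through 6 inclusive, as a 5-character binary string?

10011

reg_0 = 0x33
clock 1: out=1, reg = 0x19
clock 2: out=1, reg = 0x8C
clock 3: out=0, reg = 0x46
clock 4: out=0, reg = 0xA3
clock 5: out=1, reg = 0x51
clock 6: out=1, reg = 0xA8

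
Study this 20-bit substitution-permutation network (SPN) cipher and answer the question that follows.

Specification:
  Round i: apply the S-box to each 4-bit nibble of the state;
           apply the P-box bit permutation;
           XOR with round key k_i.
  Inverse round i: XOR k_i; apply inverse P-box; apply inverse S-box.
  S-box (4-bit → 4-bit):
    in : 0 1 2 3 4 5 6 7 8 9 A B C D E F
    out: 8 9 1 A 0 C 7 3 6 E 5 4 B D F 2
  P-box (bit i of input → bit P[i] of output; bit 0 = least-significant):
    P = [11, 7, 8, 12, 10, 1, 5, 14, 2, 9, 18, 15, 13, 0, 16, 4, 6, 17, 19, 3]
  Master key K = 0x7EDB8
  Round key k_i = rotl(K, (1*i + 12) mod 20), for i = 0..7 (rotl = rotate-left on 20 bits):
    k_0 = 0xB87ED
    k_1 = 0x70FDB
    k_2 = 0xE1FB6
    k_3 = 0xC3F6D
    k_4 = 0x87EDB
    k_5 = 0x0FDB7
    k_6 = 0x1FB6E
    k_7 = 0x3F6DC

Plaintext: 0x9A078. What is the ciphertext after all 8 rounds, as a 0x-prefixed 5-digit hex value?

s_0 = plaintext = 0x9A078
s_1 = Round(s_0, k_0) = 0x02267
s_2 = Round(s_1, k_1) = 0x72375
s_3 = Round(s_2, k_2) = 0xCA8F4
s_4 = Round(s_3, k_3) = 0xB1D27
s_5 = Round(s_4, k_4) = 0x4D24F
s_6 = Round(s_5, k_5) = 0x1DD23
s_7 = Round(s_6, k_6) = 0x44FB2
s_8 = Round(s_7, k_7) = 0x3FCFC

0x3FCFC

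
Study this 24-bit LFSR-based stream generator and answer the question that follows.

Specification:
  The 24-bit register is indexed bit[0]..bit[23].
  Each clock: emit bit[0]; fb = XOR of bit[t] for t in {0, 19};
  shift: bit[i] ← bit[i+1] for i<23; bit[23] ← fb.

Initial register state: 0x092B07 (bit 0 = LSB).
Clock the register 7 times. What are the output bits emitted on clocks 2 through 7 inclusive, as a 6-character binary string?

110000

reg_0 = 0x092B07
clock 1: out=1, reg = 0x049583
clock 2: out=1, reg = 0x824AC1
clock 3: out=1, reg = 0xC12560
clock 4: out=0, reg = 0x6092B0
clock 5: out=0, reg = 0x304958
clock 6: out=0, reg = 0x1824AC
clock 7: out=0, reg = 0x8C1256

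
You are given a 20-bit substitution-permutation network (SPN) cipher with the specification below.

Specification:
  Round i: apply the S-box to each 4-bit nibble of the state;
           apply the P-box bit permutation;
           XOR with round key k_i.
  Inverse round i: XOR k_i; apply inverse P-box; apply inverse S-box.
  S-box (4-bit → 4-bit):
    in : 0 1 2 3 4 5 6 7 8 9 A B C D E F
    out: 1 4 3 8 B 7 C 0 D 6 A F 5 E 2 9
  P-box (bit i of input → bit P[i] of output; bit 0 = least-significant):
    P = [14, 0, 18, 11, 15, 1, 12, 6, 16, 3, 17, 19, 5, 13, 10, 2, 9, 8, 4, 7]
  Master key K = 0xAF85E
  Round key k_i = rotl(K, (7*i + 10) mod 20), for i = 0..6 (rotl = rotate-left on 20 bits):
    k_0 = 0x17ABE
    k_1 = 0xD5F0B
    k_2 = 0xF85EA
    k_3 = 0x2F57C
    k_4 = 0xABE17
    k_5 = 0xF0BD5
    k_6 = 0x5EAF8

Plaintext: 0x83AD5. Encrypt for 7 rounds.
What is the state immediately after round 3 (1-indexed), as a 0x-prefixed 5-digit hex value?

s_0 = plaintext = 0x83AD5
s_1 = Round(s_0, k_0) = 0xD2861
s_2 = Round(s_1, k_1) = 0x26EFB
s_3 = Round(s_2, k_2) = 0xB4AA7
s_4 = Round(s_3, k_3) = 0xAD682
s_5 = Round(s_4, k_4) = 0x04BD2
s_6 = Round(s_5, k_5) = 0x479BA
s_7 = Round(s_6, k_6) = 0x77133

0xB4AA7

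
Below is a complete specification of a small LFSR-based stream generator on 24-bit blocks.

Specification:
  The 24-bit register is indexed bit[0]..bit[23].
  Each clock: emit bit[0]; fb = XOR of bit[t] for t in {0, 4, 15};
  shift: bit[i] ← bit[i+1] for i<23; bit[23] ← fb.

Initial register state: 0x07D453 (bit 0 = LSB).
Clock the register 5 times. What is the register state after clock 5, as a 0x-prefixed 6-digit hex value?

reg_0 = 0x07D453
clock 1: out=1, reg = 0x83EA29
clock 2: out=1, reg = 0x41F514
clock 3: out=0, reg = 0x20FA8A
clock 4: out=0, reg = 0x907D45
clock 5: out=1, reg = 0xC83EA2

0xC83EA2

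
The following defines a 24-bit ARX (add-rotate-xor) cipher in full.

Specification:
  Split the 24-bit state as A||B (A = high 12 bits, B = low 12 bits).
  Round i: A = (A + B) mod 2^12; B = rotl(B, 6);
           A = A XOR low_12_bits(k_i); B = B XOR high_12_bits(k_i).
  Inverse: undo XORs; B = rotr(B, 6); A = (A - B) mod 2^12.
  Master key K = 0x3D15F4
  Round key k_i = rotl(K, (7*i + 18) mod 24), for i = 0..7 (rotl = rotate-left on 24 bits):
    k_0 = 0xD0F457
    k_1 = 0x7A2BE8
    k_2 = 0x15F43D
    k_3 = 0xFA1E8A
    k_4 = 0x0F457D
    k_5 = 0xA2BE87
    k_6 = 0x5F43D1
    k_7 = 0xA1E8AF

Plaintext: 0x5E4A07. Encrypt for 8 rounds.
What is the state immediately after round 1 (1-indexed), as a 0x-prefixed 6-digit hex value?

0xBBCCE7

s_0 = plaintext = 0x5E4A07
s_1 = Round(s_0, k_0) = 0xBBCCE7
s_2 = Round(s_1, k_1) = 0x34BE51
s_3 = Round(s_2, k_2) = 0x5A1526
s_4 = Round(s_3, k_3) = 0x44D635
s_5 = Round(s_4, k_4) = 0xFFFDAC
s_6 = Round(s_5, k_5) = 0x32C11D
s_7 = Round(s_6, k_6) = 0x7982B0
s_8 = Round(s_7, k_7) = 0x2E7614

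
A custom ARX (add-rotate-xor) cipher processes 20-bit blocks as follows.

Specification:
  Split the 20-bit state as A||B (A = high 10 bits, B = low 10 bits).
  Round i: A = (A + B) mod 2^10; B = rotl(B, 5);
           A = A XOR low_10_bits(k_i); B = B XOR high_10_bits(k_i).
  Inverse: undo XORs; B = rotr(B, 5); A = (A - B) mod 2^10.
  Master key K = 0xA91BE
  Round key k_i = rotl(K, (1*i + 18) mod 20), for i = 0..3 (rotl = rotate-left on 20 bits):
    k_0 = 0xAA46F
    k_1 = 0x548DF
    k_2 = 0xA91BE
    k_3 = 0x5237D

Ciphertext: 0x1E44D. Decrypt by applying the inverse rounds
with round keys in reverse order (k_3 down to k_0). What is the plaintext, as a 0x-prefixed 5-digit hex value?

s_0 = ciphertext = 0x1E44D
s_1 = InvRound(s_0, k_3) = 0x970A8
s_2 = InvRound(s_1, k_2) = 0x94990
s_3 = InvRound(s_2, k_1) = 0x91C46
s_4 = InvRound(s_3, k_0) = 0x0C5F7

0x0C5F7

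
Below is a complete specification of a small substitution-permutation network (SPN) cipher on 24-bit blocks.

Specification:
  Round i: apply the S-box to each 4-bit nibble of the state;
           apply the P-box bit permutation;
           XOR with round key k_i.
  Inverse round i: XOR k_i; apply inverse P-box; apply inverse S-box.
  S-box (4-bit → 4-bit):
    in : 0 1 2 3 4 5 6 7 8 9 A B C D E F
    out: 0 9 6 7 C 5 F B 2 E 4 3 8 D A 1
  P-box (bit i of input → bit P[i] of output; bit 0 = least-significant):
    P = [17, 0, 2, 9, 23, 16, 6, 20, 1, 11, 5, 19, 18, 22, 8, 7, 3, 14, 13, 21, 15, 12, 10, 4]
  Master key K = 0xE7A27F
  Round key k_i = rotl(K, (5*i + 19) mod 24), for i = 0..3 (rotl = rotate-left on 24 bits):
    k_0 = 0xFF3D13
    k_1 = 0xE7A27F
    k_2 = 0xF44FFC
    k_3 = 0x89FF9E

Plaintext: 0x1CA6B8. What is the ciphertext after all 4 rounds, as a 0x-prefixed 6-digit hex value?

0x672B6E

s_0 = plaintext = 0x1CA6B8
s_1 = Round(s_0, k_0) = 0x56B420
s_2 = Round(s_1, k_1) = 0x8A4617
s_3 = Round(s_2, k_2) = 0x6E745F
s_4 = Round(s_3, k_3) = 0x672B6E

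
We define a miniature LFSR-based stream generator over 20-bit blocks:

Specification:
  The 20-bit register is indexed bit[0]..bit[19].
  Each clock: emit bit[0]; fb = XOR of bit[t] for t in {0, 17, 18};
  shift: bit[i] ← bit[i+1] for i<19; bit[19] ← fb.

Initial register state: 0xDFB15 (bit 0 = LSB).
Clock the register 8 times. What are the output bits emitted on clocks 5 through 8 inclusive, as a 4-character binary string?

reg_0 = 0xDFB15
clock 1: out=1, reg = 0x6FD8A
clock 2: out=0, reg = 0x37EC5
clock 3: out=1, reg = 0x1BF62
clock 4: out=0, reg = 0x0DFB1
clock 5: out=1, reg = 0x86FD8
clock 6: out=0, reg = 0x437EC
clock 7: out=0, reg = 0xA1BF6
clock 8: out=0, reg = 0xD0DFB

1000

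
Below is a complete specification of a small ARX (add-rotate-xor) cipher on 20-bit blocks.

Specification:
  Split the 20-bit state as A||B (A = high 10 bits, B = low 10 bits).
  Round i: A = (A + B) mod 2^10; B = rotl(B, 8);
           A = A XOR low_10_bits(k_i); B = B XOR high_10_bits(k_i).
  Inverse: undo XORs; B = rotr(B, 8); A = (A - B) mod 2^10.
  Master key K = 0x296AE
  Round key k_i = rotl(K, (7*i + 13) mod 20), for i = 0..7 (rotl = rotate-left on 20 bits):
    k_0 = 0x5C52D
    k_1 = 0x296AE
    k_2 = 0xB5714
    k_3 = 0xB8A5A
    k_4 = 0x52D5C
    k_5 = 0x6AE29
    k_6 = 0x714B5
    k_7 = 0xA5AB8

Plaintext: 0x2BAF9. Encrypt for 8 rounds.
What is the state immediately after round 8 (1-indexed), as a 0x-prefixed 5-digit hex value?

s_0 = plaintext = 0x2BAF9
s_1 = Round(s_0, k_0) = 0xA28CF
s_2 = Round(s_1, k_1) = 0x7DF96
s_3 = Round(s_2, k_2) = 0xA6430
s_4 = Round(s_3, k_3) = 0x24EEE
s_5 = Round(s_4, k_4) = 0xB77F0
s_6 = Round(s_5, k_5) = 0x39157
s_7 = Round(s_6, k_6) = 0xA3A90
s_8 = Round(s_7, k_7) = 0xE9A32

0xE9A32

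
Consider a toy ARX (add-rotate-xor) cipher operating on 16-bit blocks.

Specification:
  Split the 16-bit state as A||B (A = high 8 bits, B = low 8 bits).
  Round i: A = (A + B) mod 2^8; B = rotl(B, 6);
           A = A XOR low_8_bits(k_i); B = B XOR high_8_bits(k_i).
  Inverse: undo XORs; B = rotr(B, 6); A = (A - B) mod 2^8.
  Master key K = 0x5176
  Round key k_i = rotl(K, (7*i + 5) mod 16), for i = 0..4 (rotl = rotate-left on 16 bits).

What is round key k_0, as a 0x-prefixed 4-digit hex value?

K = 0x5176
k_0 = rotl(K, (7*0+5) mod 16) = rotl(K, 5) = 0x2ECA

0x2ECA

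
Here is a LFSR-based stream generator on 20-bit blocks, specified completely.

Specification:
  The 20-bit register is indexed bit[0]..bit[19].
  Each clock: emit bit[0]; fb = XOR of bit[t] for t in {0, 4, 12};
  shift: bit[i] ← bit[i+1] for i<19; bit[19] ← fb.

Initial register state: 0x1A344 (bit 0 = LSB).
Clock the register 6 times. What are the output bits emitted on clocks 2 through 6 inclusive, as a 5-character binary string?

reg_0 = 0x1A344
clock 1: out=0, reg = 0x0D1A2
clock 2: out=0, reg = 0x868D1
clock 3: out=1, reg = 0x43468
clock 4: out=0, reg = 0xA1A34
clock 5: out=0, reg = 0x50D1A
clock 6: out=0, reg = 0xA868D

01000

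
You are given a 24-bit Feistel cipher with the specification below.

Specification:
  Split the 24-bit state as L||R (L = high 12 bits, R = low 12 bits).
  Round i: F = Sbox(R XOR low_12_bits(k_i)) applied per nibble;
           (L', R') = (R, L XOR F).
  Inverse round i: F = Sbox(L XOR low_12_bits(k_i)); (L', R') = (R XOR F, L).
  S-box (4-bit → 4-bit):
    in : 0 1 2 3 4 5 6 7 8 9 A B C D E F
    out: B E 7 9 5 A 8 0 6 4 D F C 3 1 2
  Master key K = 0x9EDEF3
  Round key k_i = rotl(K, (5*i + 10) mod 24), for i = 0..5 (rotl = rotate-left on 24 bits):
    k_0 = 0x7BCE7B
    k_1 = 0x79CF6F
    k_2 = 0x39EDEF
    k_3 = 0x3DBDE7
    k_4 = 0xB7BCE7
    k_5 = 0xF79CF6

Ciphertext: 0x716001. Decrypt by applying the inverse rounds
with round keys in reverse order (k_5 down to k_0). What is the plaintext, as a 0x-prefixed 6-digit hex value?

s_0 = ciphertext = 0x716001
s_1 = InvRound(s_0, k_5) = 0xF1A716
s_2 = InvRound(s_1, k_4) = 0xE35F1A
s_3 = InvRound(s_2, k_3) = 0x62DE35
s_4 = InvRound(s_3, k_2) = 0x1F262D
s_5 = InvRound(s_4, k_1) = 0x76E1F2
s_6 = InvRound(s_5, k_0) = 0x51876E

0x51876E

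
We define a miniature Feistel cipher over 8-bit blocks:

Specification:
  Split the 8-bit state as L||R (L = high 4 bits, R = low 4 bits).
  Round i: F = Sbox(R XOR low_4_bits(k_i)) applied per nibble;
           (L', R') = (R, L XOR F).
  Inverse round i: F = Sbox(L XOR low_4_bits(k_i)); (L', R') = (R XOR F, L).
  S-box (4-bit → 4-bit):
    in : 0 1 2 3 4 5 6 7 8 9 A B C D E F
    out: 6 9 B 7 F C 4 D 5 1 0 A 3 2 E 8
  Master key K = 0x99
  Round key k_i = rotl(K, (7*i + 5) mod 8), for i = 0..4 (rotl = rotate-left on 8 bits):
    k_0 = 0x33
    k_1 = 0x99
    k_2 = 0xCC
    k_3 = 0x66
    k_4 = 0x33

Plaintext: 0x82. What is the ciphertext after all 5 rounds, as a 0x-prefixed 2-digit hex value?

0x5F

s_0 = plaintext = 0x82
s_1 = Round(s_0, k_0) = 0x21
s_2 = Round(s_1, k_1) = 0x17
s_3 = Round(s_2, k_2) = 0x7B
s_4 = Round(s_3, k_3) = 0xB5
s_5 = Round(s_4, k_4) = 0x5F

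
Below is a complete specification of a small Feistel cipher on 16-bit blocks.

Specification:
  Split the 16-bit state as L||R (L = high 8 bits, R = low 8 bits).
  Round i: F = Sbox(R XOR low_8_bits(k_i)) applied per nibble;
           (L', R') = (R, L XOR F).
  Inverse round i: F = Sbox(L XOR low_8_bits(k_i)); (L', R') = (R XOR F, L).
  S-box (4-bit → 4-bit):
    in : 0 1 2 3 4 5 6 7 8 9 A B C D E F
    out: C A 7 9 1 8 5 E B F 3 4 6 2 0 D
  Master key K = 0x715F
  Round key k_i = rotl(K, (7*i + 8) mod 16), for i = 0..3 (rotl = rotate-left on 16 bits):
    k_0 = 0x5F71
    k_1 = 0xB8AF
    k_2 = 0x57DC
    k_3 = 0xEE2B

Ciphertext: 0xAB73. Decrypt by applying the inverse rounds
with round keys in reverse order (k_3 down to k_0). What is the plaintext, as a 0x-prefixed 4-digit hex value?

s_0 = ciphertext = 0xAB73
s_1 = InvRound(s_0, k_3) = 0xCFAB
s_2 = InvRound(s_1, k_2) = 0x02CF
s_3 = InvRound(s_2, k_1) = 0xFD02
s_4 = InvRound(s_3, k_0) = 0xB4FD

0xB4FD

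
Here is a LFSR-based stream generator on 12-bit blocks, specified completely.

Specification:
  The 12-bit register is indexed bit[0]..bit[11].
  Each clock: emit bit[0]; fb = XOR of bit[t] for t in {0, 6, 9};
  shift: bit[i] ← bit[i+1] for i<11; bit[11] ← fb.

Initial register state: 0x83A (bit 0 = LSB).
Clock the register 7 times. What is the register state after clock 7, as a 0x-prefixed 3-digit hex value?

reg_0 = 0x83A
clock 1: out=0, reg = 0x41D
clock 2: out=1, reg = 0xA0E
clock 3: out=0, reg = 0xD07
clock 4: out=1, reg = 0xE83
clock 5: out=1, reg = 0x741
clock 6: out=1, reg = 0xBA0
clock 7: out=0, reg = 0xDD0

0xDD0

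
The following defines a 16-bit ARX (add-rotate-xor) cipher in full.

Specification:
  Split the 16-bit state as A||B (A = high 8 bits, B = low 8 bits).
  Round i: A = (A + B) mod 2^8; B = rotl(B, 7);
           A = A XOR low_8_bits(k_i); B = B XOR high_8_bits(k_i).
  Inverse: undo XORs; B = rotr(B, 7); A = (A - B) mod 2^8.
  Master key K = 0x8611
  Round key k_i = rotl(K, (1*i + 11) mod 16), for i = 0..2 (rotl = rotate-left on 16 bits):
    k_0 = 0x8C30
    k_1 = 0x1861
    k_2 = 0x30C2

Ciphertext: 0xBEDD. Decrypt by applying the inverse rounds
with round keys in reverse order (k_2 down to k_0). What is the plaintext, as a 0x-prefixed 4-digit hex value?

s_0 = ciphertext = 0xBEDD
s_1 = InvRound(s_0, k_2) = 0xA1DB
s_2 = InvRound(s_1, k_1) = 0x3987
s_3 = InvRound(s_2, k_0) = 0xF316

0xF316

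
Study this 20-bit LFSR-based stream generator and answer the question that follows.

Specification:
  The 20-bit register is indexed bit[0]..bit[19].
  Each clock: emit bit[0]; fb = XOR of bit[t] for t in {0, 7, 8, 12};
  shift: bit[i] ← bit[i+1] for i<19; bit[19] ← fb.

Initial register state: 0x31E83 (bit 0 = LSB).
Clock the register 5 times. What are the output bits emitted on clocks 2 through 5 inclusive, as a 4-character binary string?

1000

reg_0 = 0x31E83
clock 1: out=1, reg = 0x98F41
clock 2: out=1, reg = 0x4C7A0
clock 3: out=0, reg = 0x263D0
clock 4: out=0, reg = 0x131E8
clock 5: out=0, reg = 0x898F4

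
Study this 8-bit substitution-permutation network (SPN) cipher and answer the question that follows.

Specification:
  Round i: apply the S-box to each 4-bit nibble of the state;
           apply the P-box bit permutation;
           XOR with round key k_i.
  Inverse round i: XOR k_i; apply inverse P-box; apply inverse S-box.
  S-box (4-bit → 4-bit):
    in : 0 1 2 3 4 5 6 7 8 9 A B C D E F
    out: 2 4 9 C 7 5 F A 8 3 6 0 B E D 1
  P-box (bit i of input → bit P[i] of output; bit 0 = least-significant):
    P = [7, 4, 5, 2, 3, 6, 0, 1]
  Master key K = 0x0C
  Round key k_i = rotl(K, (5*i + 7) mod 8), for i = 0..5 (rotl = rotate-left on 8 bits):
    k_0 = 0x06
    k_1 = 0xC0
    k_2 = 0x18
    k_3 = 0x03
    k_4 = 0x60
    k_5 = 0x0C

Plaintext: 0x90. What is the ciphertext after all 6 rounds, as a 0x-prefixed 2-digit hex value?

0x30

s_0 = plaintext = 0x90
s_1 = Round(s_0, k_0) = 0x5E
s_2 = Round(s_1, k_1) = 0x6D
s_3 = Round(s_2, k_2) = 0x67
s_4 = Round(s_3, k_3) = 0x5C
s_5 = Round(s_4, k_4) = 0xFD
s_6 = Round(s_5, k_5) = 0x30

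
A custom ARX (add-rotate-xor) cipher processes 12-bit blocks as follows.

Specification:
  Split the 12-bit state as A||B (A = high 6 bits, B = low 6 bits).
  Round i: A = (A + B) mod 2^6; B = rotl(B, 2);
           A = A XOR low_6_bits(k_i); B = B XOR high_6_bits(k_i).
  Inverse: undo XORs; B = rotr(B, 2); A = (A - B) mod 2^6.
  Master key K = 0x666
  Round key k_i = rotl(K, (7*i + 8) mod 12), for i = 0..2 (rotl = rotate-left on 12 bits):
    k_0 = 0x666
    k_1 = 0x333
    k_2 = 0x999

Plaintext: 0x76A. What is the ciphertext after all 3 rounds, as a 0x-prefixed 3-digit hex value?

0xCEA

s_0 = plaintext = 0x76A
s_1 = Round(s_0, k_0) = 0x873
s_2 = Round(s_1, k_1) = 0x9C3
s_3 = Round(s_2, k_2) = 0xCEA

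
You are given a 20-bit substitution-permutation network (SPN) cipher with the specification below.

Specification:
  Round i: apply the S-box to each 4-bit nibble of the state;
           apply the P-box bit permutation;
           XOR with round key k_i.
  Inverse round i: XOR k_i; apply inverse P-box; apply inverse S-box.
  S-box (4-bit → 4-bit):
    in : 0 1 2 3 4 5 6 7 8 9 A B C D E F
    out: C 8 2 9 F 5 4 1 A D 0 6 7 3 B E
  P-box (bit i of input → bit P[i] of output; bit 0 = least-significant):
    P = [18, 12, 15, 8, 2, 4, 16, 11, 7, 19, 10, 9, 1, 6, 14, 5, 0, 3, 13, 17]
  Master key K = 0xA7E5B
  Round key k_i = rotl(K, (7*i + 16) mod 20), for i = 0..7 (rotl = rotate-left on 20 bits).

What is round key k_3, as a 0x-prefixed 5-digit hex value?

0x74FCB

K = 0xA7E5B
k_0 = rotl(K, (7*0+16) mod 20) = rotl(K, 16) = 0xBA7E5
k_1 = rotl(K, (7*1+16) mod 20) = rotl(K, 3) = 0x3F2DD
k_2 = rotl(K, (7*2+16) mod 20) = rotl(K, 10) = 0x96E9F
k_3 = rotl(K, (7*3+16) mod 20) = rotl(K, 17) = 0x74FCB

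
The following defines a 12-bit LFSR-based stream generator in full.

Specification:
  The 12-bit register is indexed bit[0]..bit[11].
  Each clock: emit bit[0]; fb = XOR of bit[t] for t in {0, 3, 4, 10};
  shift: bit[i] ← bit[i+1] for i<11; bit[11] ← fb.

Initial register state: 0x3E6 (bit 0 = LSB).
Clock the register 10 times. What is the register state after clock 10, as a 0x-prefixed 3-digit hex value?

reg_0 = 0x3E6
clock 1: out=0, reg = 0x1F3
clock 2: out=1, reg = 0x0F9
clock 3: out=1, reg = 0x87C
clock 4: out=0, reg = 0x43E
clock 5: out=0, reg = 0xA1F
clock 6: out=1, reg = 0xD0F
clock 7: out=1, reg = 0xE87
clock 8: out=1, reg = 0x743
clock 9: out=1, reg = 0x3A1
clock 10: out=1, reg = 0x9D0

0x9D0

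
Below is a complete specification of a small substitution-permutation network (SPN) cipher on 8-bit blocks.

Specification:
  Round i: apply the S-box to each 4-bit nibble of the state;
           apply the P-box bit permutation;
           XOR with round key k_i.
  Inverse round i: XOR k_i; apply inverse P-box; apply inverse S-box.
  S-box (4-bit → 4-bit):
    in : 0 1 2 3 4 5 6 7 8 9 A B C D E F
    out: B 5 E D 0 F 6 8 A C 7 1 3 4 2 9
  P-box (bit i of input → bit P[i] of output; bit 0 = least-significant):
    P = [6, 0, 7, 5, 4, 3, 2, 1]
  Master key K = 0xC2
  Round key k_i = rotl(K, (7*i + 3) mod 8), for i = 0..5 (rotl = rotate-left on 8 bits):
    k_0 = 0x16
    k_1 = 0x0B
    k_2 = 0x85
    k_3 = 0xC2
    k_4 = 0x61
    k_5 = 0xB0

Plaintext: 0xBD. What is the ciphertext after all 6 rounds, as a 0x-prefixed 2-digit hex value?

s_0 = plaintext = 0xBD
s_1 = Round(s_0, k_0) = 0x86
s_2 = Round(s_1, k_1) = 0x80
s_3 = Round(s_2, k_2) = 0xEE
s_4 = Round(s_3, k_3) = 0xCB
s_5 = Round(s_4, k_4) = 0x39
s_6 = Round(s_5, k_5) = 0x06

0x06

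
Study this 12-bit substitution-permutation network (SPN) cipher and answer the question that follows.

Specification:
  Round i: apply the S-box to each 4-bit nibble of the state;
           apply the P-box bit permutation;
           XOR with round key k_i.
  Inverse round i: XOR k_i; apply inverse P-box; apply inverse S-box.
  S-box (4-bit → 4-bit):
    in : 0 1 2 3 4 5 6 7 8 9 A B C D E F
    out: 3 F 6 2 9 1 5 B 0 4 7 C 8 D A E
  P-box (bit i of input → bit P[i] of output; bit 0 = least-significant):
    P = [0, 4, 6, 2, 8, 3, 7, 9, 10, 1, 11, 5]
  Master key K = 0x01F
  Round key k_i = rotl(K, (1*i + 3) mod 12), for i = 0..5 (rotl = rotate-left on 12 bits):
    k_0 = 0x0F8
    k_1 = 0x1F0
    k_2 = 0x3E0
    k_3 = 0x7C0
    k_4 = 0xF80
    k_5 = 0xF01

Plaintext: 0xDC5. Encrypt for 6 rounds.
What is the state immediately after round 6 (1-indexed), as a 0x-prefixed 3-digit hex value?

0x6F1

s_0 = plaintext = 0xDC5
s_1 = Round(s_0, k_0) = 0xED9
s_2 = Round(s_1, k_1) = 0x212
s_3 = Round(s_2, k_2) = 0x83A
s_4 = Round(s_3, k_3) = 0x799
s_5 = Round(s_4, k_4) = 0xB62
s_6 = Round(s_5, k_5) = 0x6F1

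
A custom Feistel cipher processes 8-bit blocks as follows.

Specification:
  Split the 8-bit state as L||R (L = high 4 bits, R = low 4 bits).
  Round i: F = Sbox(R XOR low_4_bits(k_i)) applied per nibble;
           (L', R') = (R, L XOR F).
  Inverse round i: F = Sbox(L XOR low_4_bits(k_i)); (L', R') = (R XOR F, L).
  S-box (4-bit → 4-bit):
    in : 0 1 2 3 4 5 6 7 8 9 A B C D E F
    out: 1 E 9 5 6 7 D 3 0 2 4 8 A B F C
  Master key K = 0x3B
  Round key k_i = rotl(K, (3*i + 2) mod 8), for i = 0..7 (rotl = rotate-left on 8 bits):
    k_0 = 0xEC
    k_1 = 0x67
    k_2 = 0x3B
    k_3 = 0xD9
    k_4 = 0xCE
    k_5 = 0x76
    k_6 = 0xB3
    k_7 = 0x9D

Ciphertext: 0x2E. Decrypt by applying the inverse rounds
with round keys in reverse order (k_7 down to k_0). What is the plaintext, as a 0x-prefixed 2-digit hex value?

0x6D

s_0 = ciphertext = 0x2E
s_1 = InvRound(s_0, k_7) = 0x22
s_2 = InvRound(s_1, k_6) = 0xC2
s_3 = InvRound(s_2, k_5) = 0x6C
s_4 = InvRound(s_3, k_4) = 0xC6
s_5 = InvRound(s_4, k_3) = 0x1C
s_6 = InvRound(s_5, k_2) = 0x81
s_7 = InvRound(s_6, k_1) = 0xD8
s_8 = InvRound(s_7, k_0) = 0x6D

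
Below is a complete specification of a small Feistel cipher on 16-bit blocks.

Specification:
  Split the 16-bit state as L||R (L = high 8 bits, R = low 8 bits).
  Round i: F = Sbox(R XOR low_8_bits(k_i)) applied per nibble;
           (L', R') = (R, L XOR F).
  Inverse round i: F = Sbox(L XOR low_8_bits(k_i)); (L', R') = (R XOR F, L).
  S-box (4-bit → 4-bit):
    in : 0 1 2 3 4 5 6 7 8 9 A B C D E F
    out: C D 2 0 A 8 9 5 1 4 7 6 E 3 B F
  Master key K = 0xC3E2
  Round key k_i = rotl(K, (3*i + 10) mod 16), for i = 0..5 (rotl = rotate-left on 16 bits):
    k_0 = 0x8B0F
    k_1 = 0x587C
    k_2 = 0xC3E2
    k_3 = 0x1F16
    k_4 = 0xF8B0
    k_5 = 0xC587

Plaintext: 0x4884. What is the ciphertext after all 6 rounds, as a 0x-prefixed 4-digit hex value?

0x8ED0

s_0 = plaintext = 0x4884
s_1 = Round(s_0, k_0) = 0x845E
s_2 = Round(s_1, k_1) = 0x5EA6
s_3 = Round(s_2, k_2) = 0xA6F4
s_4 = Round(s_3, k_3) = 0xF414
s_5 = Round(s_4, k_4) = 0x148E
s_6 = Round(s_5, k_5) = 0x8ED0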